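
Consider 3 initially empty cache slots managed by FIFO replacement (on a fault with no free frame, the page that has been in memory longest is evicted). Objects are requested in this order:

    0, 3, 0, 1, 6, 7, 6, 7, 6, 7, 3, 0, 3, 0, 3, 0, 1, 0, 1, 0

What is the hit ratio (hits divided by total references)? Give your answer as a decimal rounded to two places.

0 -> miss, frames [0]
3 -> miss, frames [0, 3]
0 -> hit
1 -> miss, frames [0, 3, 1]
6 -> miss, evict 0, frames [3, 1, 6]
7 -> miss, evict 3, frames [1, 6, 7]
6 -> hit
7 -> hit
6 -> hit
7 -> hit
3 -> miss, evict 1, frames [6, 7, 3]
0 -> miss, evict 6, frames [7, 3, 0]
3 -> hit
0 -> hit
3 -> hit
0 -> hit
1 -> miss, evict 7, frames [3, 0, 1]
0 -> hit
1 -> hit
0 -> hit
Hits: 12 of 20 references → 12/20 = 0.6000.

0.60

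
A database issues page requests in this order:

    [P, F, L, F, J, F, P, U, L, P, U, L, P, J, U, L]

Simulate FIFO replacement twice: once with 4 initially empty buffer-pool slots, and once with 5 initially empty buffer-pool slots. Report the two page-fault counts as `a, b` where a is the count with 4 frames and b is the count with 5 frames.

6, 5

4 frames: F F F . F . . F . F . . . . . . → 6 faults.
5 frames: F F F . F . . F . . . . . . . . → 5 faults.
5 < 6: adding a frame reduced faults, as is typical.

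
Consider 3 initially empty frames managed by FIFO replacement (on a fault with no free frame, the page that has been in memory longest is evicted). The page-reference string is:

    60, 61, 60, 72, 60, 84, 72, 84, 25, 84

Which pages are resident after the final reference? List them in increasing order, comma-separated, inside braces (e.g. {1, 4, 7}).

60 -> fault, frames [60]
61 -> fault, frames [60, 61]
60 -> hit
72 -> fault, frames [60, 61, 72]
60 -> hit
84 -> fault, evict 60, frames [61, 72, 84]
72 -> hit
84 -> hit
25 -> fault, evict 61, frames [72, 84, 25]
84 -> hit

{25, 72, 84}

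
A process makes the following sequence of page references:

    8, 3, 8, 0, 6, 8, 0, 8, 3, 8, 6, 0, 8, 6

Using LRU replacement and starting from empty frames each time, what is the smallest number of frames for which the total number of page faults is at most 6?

4

f=1: 14 faults
f=2: 11 faults
f=3: 7 faults
f=4: 4 faults
Smallest f with faults ≤ 6 is 4.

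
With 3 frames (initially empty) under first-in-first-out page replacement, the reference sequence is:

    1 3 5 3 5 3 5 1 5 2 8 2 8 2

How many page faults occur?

1 -> fault, frames {1}
3 -> fault, frames {1,3}
5 -> fault, frames {1,3,5}
3 -> hit
5 -> hit
3 -> hit
5 -> hit
1 -> hit
5 -> hit
2 -> fault, evict 1, frames {3,5,2}
8 -> fault, evict 3, frames {5,2,8}
2 -> hit
8 -> hit
2 -> hit
Page faults: 5.

5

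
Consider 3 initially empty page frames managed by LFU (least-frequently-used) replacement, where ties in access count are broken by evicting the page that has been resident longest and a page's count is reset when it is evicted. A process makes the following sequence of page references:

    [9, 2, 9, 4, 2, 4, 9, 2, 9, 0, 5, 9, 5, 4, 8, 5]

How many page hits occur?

9 -> miss, frames [9]
2 -> miss, frames [9, 2]
9 -> hit
4 -> miss, frames [9, 2, 4]
2 -> hit
4 -> hit
9 -> hit
2 -> hit
9 -> hit
0 -> miss, evict 4, frames [9, 2, 0]
5 -> miss, evict 0, frames [9, 2, 5]
9 -> hit
5 -> hit
4 -> miss, evict 5, frames [9, 2, 4]
8 -> miss, evict 4, frames [9, 2, 8]
5 -> miss, evict 8, frames [9, 2, 5]
Hits: 8.

8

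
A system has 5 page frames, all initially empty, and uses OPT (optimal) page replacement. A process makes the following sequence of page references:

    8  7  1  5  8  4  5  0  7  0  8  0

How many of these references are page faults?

6

8 → miss, frames (8)
7 → miss, frames (8 7)
1 → miss, frames (8 7 1)
5 → miss, frames (8 7 1 5)
8 → hit
4 → miss, frames (8 7 1 5 4)
5 → hit
0 → miss, evict 4, frames (8 7 1 5 0)
7 → hit
0 → hit
8 → hit
0 → hit
Page faults: 6.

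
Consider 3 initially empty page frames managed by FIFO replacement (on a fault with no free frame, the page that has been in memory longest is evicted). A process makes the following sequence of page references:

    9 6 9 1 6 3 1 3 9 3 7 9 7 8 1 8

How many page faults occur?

8

9 -> fault, frames (9)
6 -> fault, frames (9 6)
9 -> hit
1 -> fault, frames (9 6 1)
6 -> hit
3 -> fault, evict 9, frames (6 1 3)
1 -> hit
3 -> hit
9 -> fault, evict 6, frames (1 3 9)
3 -> hit
7 -> fault, evict 1, frames (3 9 7)
9 -> hit
7 -> hit
8 -> fault, evict 3, frames (9 7 8)
1 -> fault, evict 9, frames (7 8 1)
8 -> hit
Page faults: 8.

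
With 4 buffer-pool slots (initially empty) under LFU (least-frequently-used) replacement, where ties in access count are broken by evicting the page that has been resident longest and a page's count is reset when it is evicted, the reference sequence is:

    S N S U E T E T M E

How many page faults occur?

S -> fault, frames {S}
N -> fault, frames {S,N}
S -> hit
U -> fault, frames {S,N,U}
E -> fault, frames {S,N,U,E}
T -> fault, evict N, frames {S,U,E,T}
E -> hit
T -> hit
M -> fault, evict U, frames {S,E,T,M}
E -> hit
Page faults: 6.

6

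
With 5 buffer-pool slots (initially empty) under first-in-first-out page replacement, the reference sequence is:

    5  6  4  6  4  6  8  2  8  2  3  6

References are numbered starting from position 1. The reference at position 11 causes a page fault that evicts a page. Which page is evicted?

5

pos 1: 5 → fault, frames {5}
pos 2: 6 → fault, frames {5,6}
pos 3: 4 → fault, frames {5,6,4}
pos 4: 6 → hit
pos 5: 4 → hit
pos 6: 6 → hit
pos 7: 8 → fault, frames {5,6,4,8}
pos 8: 2 → fault, frames {5,6,4,8,2}
pos 9: 8 → hit
pos 10: 2 → hit
pos 11: 3 → fault, evict 5, frames {6,4,8,2,3}
At position 11, page 5 is evicted.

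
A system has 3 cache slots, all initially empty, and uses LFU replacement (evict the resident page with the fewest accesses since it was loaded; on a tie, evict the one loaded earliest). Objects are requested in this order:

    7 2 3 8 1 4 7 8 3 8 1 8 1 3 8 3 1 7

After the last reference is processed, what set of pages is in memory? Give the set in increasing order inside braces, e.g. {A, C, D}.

7: miss, frames {7}
2: miss, frames {7,2}
3: miss, frames {7,2,3}
8: miss, evict 7, frames {2,3,8}
1: miss, evict 2, frames {3,8,1}
4: miss, evict 3, frames {8,1,4}
7: miss, evict 8, frames {1,4,7}
8: miss, evict 1, frames {4,7,8}
3: miss, evict 4, frames {7,8,3}
8: hit
1: miss, evict 7, frames {8,3,1}
8: hit
1: hit
3: hit
8: hit
3: hit
1: hit
7: miss, evict 3, frames {8,1,7}

{1, 7, 8}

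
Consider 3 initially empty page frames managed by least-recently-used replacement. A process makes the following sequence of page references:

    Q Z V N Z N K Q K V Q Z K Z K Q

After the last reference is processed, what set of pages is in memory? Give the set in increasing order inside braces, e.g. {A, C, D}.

Q: fault, frames [Q]
Z: fault, frames [Q, Z]
V: fault, frames [Q, Z, V]
N: fault, evict Q, frames [Z, V, N]
Z: hit
N: hit
K: fault, evict V, frames [Z, N, K]
Q: fault, evict Z, frames [N, K, Q]
K: hit
V: fault, evict N, frames [Q, K, V]
Q: hit
Z: fault, evict K, frames [V, Q, Z]
K: fault, evict V, frames [Q, Z, K]
Z: hit
K: hit
Q: hit

{K, Q, Z}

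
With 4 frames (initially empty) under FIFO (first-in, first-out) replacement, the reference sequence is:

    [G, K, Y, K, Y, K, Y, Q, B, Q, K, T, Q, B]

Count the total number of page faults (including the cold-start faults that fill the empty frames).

6

G: miss, frames (G)
K: miss, frames (G K)
Y: miss, frames (G K Y)
K: hit
Y: hit
K: hit
Y: hit
Q: miss, frames (G K Y Q)
B: miss, evict G, frames (K Y Q B)
Q: hit
K: hit
T: miss, evict K, frames (Y Q B T)
Q: hit
B: hit
Page faults: 6.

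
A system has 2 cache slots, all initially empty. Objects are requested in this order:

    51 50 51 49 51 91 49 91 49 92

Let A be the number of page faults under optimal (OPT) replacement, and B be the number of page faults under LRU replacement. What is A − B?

Under OPT: F F . F . F . . . F → 5 faults.
Under LRU: F F . F . F F . . F → 6 faults.
A − B = 5 − 6 = -1.

-1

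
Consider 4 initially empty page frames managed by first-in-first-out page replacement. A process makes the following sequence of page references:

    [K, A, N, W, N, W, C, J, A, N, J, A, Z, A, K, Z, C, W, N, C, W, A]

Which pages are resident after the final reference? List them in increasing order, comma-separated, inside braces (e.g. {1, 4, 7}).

{A, C, N, W}

K -> fault, frames (K)
A -> fault, frames (K A)
N -> fault, frames (K A N)
W -> fault, frames (K A N W)
N -> hit
W -> hit
C -> fault, evict K, frames (A N W C)
J -> fault, evict A, frames (N W C J)
A -> fault, evict N, frames (W C J A)
N -> fault, evict W, frames (C J A N)
J -> hit
A -> hit
Z -> fault, evict C, frames (J A N Z)
A -> hit
K -> fault, evict J, frames (A N Z K)
Z -> hit
C -> fault, evict A, frames (N Z K C)
W -> fault, evict N, frames (Z K C W)
N -> fault, evict Z, frames (K C W N)
C -> hit
W -> hit
A -> fault, evict K, frames (C W N A)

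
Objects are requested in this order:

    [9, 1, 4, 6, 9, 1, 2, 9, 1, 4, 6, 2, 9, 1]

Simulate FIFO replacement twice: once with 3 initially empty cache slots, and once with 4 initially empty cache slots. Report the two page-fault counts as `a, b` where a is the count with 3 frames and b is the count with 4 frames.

3 frames: F F F F F F F . . F F . F F → 11 faults.
4 frames: F F F F . . F F F F F F F F → 12 faults.
12 > 11: adding a frame increased faults — Belady's anomaly.

11, 12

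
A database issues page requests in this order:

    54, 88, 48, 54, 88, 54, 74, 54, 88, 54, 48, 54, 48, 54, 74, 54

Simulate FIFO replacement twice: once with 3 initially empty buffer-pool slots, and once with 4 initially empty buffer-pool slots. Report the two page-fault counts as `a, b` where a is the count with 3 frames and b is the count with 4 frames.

9, 4

3 frames: F F F . . . F F F . F . . . F F → 9 faults.
4 frames: F F F . . . F . . . . . . . . . → 4 faults.
4 < 9: adding a frame reduced faults, as is typical.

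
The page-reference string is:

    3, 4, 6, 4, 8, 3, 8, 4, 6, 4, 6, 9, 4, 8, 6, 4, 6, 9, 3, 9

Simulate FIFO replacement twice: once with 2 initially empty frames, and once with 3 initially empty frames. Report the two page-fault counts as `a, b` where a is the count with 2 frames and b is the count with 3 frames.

14, 13

2 frames: F F F . F F . F F . . F F F F F . F F . → 14 faults.
3 frames: F F F . F F . F F . . F . F . F F F F . → 13 faults.
13 < 14: adding a frame reduced faults, as is typical.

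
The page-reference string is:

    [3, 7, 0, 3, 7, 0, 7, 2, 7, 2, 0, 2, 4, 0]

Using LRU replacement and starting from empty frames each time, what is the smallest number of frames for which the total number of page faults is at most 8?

3

f=1: 14 faults
f=2: 10 faults
f=3: 5 faults
f=4: 5 faults
f=5: 5 faults
Smallest f with faults ≤ 8 is 3.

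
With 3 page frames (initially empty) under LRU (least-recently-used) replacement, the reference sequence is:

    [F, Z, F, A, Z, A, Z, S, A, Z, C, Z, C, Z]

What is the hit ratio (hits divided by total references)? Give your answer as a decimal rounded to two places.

0.64

F: miss, frames (F)
Z: miss, frames (F Z)
F: hit
A: miss, frames (Z F A)
Z: hit
A: hit
Z: hit
S: miss, evict F, frames (A Z S)
A: hit
Z: hit
C: miss, evict S, frames (A Z C)
Z: hit
C: hit
Z: hit
Hits: 9 of 14 references → 9/14 = 0.6429.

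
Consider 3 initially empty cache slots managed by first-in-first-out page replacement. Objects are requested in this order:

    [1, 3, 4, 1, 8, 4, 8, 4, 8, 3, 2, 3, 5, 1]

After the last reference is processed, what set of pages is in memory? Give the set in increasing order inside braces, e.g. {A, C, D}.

{1, 3, 5}

1 → fault, frames [1]
3 → fault, frames [1, 3]
4 → fault, frames [1, 3, 4]
1 → hit
8 → fault, evict 1, frames [3, 4, 8]
4 → hit
8 → hit
4 → hit
8 → hit
3 → hit
2 → fault, evict 3, frames [4, 8, 2]
3 → fault, evict 4, frames [8, 2, 3]
5 → fault, evict 8, frames [2, 3, 5]
1 → fault, evict 2, frames [3, 5, 1]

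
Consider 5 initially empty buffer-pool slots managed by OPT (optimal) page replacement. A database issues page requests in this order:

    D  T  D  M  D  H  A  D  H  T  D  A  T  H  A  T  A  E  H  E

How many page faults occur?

6

D → fault, frames {D}
T → fault, frames {D,T}
D → hit
M → fault, frames {D,T,M}
D → hit
H → fault, frames {D,T,M,H}
A → fault, frames {D,T,M,H,A}
D → hit
H → hit
T → hit
D → hit
A → hit
T → hit
H → hit
A → hit
T → hit
A → hit
E → fault, evict A, frames {D,T,M,H,E}
H → hit
E → hit
Page faults: 6.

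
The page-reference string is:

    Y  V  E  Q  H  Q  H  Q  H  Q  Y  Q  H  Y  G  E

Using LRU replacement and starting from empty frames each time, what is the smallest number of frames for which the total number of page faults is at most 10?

f=1: 16 faults
f=2: 10 faults
f=3: 8 faults
f=4: 8 faults
f=5: 6 faults
f=6: 6 faults
Smallest f with faults ≤ 10 is 2.

2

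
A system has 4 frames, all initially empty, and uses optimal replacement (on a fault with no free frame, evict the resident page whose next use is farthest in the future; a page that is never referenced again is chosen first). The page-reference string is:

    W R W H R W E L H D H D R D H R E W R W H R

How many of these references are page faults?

7

W -> miss, frames [W]
R -> miss, frames [W, R]
W -> hit
H -> miss, frames [W, R, H]
R -> hit
W -> hit
E -> miss, frames [W, R, H, E]
L -> miss, evict W, frames [R, H, E, L]
H -> hit
D -> miss, evict L, frames [R, H, E, D]
H -> hit
D -> hit
R -> hit
D -> hit
H -> hit
R -> hit
E -> hit
W -> miss, evict D, frames [R, H, E, W]
R -> hit
W -> hit
H -> hit
R -> hit
Page faults: 7.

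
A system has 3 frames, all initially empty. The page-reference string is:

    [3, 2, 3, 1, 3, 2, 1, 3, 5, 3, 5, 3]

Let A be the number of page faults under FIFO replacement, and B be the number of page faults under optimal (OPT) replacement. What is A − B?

1

Under FIFO: F F . F . . . . F F . . → 5 faults.
Under OPT: F F . F . . . . F . . . → 4 faults.
A − B = 5 − 4 = 1.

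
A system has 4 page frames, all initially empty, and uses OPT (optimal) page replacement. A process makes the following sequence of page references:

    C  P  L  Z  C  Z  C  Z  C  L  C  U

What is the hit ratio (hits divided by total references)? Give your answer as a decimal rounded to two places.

C → fault, frames [C]
P → fault, frames [C, P]
L → fault, frames [C, P, L]
Z → fault, frames [C, P, L, Z]
C → hit
Z → hit
C → hit
Z → hit
C → hit
L → hit
C → hit
U → fault, evict Z, frames [C, P, L, U]
Hits: 7 of 12 references → 7/12 = 0.5833.

0.58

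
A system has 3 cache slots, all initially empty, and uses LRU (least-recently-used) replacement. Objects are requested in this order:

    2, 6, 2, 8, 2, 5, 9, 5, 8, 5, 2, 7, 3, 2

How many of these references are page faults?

2: miss, frames (2)
6: miss, frames (2 6)
2: hit
8: miss, frames (6 2 8)
2: hit
5: miss, evict 6, frames (8 2 5)
9: miss, evict 8, frames (2 5 9)
5: hit
8: miss, evict 2, frames (9 5 8)
5: hit
2: miss, evict 9, frames (8 5 2)
7: miss, evict 8, frames (5 2 7)
3: miss, evict 5, frames (2 7 3)
2: hit
Page faults: 9.

9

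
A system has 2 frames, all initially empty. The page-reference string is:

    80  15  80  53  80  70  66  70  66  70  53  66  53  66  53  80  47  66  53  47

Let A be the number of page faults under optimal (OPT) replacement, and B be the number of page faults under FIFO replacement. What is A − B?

-3

Under OPT: F F . F . F F . . . F . . . . F F . F . → 9 faults.
Under FIFO: F F . F F F F . . . F . . . . F F F F F → 12 faults.
A − B = 9 − 12 = -3.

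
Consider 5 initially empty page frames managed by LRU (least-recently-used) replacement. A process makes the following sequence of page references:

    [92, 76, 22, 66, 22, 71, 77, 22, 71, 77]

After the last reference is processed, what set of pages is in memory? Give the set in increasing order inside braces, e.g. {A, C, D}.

92 -> fault, frames [92]
76 -> fault, frames [92, 76]
22 -> fault, frames [92, 76, 22]
66 -> fault, frames [92, 76, 22, 66]
22 -> hit
71 -> fault, frames [92, 76, 66, 22, 71]
77 -> fault, evict 92, frames [76, 66, 22, 71, 77]
22 -> hit
71 -> hit
77 -> hit

{22, 66, 71, 76, 77}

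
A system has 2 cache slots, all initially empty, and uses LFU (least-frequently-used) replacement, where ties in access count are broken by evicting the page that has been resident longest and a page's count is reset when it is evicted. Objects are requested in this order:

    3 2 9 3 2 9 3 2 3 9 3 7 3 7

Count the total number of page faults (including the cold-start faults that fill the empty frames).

10

3: fault, frames {3}
2: fault, frames {3,2}
9: fault, evict 3, frames {2,9}
3: fault, evict 2, frames {9,3}
2: fault, evict 9, frames {3,2}
9: fault, evict 3, frames {2,9}
3: fault, evict 2, frames {9,3}
2: fault, evict 9, frames {3,2}
3: hit
9: fault, evict 2, frames {3,9}
3: hit
7: fault, evict 9, frames {3,7}
3: hit
7: hit
Page faults: 10.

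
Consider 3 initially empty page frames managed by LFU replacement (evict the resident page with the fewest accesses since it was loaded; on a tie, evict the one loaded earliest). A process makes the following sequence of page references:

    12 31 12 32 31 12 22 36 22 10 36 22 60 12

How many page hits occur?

4

12 → miss, frames (12)
31 → miss, frames (12 31)
12 → hit
32 → miss, frames (12 31 32)
31 → hit
12 → hit
22 → miss, evict 32, frames (12 31 22)
36 → miss, evict 22, frames (12 31 36)
22 → miss, evict 36, frames (12 31 22)
10 → miss, evict 22, frames (12 31 10)
36 → miss, evict 10, frames (12 31 36)
22 → miss, evict 36, frames (12 31 22)
60 → miss, evict 22, frames (12 31 60)
12 → hit
Hits: 4.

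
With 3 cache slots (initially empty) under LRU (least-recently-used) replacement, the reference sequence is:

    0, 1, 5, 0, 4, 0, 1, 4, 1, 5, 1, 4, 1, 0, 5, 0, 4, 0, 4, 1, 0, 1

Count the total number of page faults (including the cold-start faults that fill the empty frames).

0: miss, frames [0]
1: miss, frames [0, 1]
5: miss, frames [0, 1, 5]
0: hit
4: miss, evict 1, frames [5, 0, 4]
0: hit
1: miss, evict 5, frames [4, 0, 1]
4: hit
1: hit
5: miss, evict 0, frames [4, 1, 5]
1: hit
4: hit
1: hit
0: miss, evict 5, frames [4, 1, 0]
5: miss, evict 4, frames [1, 0, 5]
0: hit
4: miss, evict 1, frames [5, 0, 4]
0: hit
4: hit
1: miss, evict 5, frames [0, 4, 1]
0: hit
1: hit
Page faults: 10.

10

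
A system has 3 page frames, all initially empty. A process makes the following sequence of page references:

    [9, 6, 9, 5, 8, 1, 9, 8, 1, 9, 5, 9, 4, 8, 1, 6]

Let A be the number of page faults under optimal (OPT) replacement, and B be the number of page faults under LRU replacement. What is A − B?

Under OPT: F F . F F F . . . . F . F . F F → 9 faults.
Under LRU: F F . F F F F . . . F . F F F F → 11 faults.
A − B = 9 − 11 = -2.

-2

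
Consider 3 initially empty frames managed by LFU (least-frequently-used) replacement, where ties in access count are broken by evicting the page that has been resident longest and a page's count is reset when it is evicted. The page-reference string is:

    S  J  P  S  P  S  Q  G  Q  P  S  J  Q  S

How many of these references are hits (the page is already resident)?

6

S → fault, frames {S}
J → fault, frames {S,J}
P → fault, frames {S,J,P}
S → hit
P → hit
S → hit
Q → fault, evict J, frames {S,P,Q}
G → fault, evict Q, frames {S,P,G}
Q → fault, evict G, frames {S,P,Q}
P → hit
S → hit
J → fault, evict Q, frames {S,P,J}
Q → fault, evict J, frames {S,P,Q}
S → hit
Hits: 6.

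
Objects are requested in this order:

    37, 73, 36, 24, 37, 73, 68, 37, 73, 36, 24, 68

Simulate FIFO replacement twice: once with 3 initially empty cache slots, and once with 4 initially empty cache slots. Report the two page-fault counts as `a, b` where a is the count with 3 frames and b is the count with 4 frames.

3 frames: F F F F F F F . . F F . → 9 faults.
4 frames: F F F F . . F F F F F F → 10 faults.
10 > 9: adding a frame increased faults — Belady's anomaly.

9, 10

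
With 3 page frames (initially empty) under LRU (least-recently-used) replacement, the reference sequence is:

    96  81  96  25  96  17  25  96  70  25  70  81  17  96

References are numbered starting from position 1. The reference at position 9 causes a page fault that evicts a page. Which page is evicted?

pos 1: 96 -> miss, frames [96]
pos 2: 81 -> miss, frames [96, 81]
pos 3: 96 -> hit
pos 4: 25 -> miss, frames [81, 96, 25]
pos 5: 96 -> hit
pos 6: 17 -> miss, evict 81, frames [25, 96, 17]
pos 7: 25 -> hit
pos 8: 96 -> hit
pos 9: 70 -> miss, evict 17, frames [25, 96, 70]
At position 9, page 17 is evicted.

17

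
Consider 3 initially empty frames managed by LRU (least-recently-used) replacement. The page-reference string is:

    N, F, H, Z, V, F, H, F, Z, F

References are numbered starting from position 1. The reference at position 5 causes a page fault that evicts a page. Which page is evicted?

F

pos 1: N -> fault, frames [N]
pos 2: F -> fault, frames [N, F]
pos 3: H -> fault, frames [N, F, H]
pos 4: Z -> fault, evict N, frames [F, H, Z]
pos 5: V -> fault, evict F, frames [H, Z, V]
At position 5, page F is evicted.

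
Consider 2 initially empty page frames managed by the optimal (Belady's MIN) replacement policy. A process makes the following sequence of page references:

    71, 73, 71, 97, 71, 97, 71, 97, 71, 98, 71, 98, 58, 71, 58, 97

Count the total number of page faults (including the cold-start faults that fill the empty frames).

6

71 → fault, frames [71]
73 → fault, frames [71, 73]
71 → hit
97 → fault, evict 73, frames [71, 97]
71 → hit
97 → hit
71 → hit
97 → hit
71 → hit
98 → fault, evict 97, frames [71, 98]
71 → hit
98 → hit
58 → fault, evict 98, frames [71, 58]
71 → hit
58 → hit
97 → fault, evict 58, frames [71, 97]
Page faults: 6.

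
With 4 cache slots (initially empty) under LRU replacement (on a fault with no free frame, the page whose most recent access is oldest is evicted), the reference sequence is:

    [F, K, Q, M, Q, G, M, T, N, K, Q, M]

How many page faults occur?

10

F -> miss, frames (F)
K -> miss, frames (F K)
Q -> miss, frames (F K Q)
M -> miss, frames (F K Q M)
Q -> hit
G -> miss, evict F, frames (K M Q G)
M -> hit
T -> miss, evict K, frames (Q G M T)
N -> miss, evict Q, frames (G M T N)
K -> miss, evict G, frames (M T N K)
Q -> miss, evict M, frames (T N K Q)
M -> miss, evict T, frames (N K Q M)
Page faults: 10.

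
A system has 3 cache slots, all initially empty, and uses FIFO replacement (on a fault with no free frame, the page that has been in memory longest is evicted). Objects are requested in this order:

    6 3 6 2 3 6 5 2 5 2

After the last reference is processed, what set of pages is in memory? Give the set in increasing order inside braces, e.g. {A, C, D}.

{2, 3, 5}

6: fault, frames {6}
3: fault, frames {6,3}
6: hit
2: fault, frames {6,3,2}
3: hit
6: hit
5: fault, evict 6, frames {3,2,5}
2: hit
5: hit
2: hit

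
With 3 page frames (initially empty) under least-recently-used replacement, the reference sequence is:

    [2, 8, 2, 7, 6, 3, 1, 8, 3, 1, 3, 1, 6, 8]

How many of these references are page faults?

2 → miss, frames {2}
8 → miss, frames {2,8}
2 → hit
7 → miss, frames {8,2,7}
6 → miss, evict 8, frames {2,7,6}
3 → miss, evict 2, frames {7,6,3}
1 → miss, evict 7, frames {6,3,1}
8 → miss, evict 6, frames {3,1,8}
3 → hit
1 → hit
3 → hit
1 → hit
6 → miss, evict 8, frames {3,1,6}
8 → miss, evict 3, frames {1,6,8}
Page faults: 9.

9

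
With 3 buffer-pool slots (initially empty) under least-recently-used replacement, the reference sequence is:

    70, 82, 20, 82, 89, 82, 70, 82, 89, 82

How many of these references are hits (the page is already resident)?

5

70 → fault, frames [70]
82 → fault, frames [70, 82]
20 → fault, frames [70, 82, 20]
82 → hit
89 → fault, evict 70, frames [20, 82, 89]
82 → hit
70 → fault, evict 20, frames [89, 82, 70]
82 → hit
89 → hit
82 → hit
Hits: 5.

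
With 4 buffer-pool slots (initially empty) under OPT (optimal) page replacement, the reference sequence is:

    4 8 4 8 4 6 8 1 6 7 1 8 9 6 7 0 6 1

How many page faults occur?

4 -> miss, frames {4}
8 -> miss, frames {4,8}
4 -> hit
8 -> hit
4 -> hit
6 -> miss, frames {4,8,6}
8 -> hit
1 -> miss, frames {4,8,6,1}
6 -> hit
7 -> miss, evict 4, frames {8,6,1,7}
1 -> hit
8 -> hit
9 -> miss, evict 8, frames {6,1,7,9}
6 -> hit
7 -> hit
0 -> miss, evict 9, frames {6,1,7,0}
6 -> hit
1 -> hit
Page faults: 7.

7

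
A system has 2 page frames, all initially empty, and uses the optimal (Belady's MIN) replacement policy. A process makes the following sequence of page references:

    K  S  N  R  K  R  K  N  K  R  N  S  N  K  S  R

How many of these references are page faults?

9

K: miss, frames {K}
S: miss, frames {K,S}
N: miss, evict S, frames {K,N}
R: miss, evict N, frames {K,R}
K: hit
R: hit
K: hit
N: miss, evict R, frames {K,N}
K: hit
R: miss, evict K, frames {N,R}
N: hit
S: miss, evict R, frames {N,S}
N: hit
K: miss, evict N, frames {S,K}
S: hit
R: miss, evict K, frames {S,R}
Page faults: 9.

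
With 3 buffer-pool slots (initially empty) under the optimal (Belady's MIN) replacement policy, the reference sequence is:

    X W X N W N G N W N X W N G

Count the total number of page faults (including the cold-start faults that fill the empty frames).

6

X → fault, frames {X}
W → fault, frames {X,W}
X → hit
N → fault, frames {X,W,N}
W → hit
N → hit
G → fault, evict X, frames {W,N,G}
N → hit
W → hit
N → hit
X → fault, evict G, frames {W,N,X}
W → hit
N → hit
G → fault, evict X, frames {W,N,G}
Page faults: 6.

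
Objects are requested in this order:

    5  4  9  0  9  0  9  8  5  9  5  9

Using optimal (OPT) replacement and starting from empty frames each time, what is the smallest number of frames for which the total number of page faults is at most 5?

f=1: 12 faults
f=2: 6 faults
f=3: 5 faults
f=4: 5 faults
f=5: 5 faults
Smallest f with faults ≤ 5 is 3.

3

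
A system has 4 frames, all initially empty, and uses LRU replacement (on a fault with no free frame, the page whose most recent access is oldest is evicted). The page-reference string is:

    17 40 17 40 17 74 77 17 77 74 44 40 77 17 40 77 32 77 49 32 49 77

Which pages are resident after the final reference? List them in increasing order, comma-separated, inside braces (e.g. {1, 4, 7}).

{32, 40, 49, 77}

17 → fault, frames (17)
40 → fault, frames (17 40)
17 → hit
40 → hit
17 → hit
74 → fault, frames (40 17 74)
77 → fault, frames (40 17 74 77)
17 → hit
77 → hit
74 → hit
44 → fault, evict 40, frames (17 77 74 44)
40 → fault, evict 17, frames (77 74 44 40)
77 → hit
17 → fault, evict 74, frames (44 40 77 17)
40 → hit
77 → hit
32 → fault, evict 44, frames (17 40 77 32)
77 → hit
49 → fault, evict 17, frames (40 32 77 49)
32 → hit
49 → hit
77 → hit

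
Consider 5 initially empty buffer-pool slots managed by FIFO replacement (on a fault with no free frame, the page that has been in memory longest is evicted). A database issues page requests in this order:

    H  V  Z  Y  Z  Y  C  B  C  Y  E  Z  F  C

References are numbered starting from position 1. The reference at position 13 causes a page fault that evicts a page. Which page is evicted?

Z

pos 1: H -> fault, frames [H]
pos 2: V -> fault, frames [H, V]
pos 3: Z -> fault, frames [H, V, Z]
pos 4: Y -> fault, frames [H, V, Z, Y]
pos 5: Z -> hit
pos 6: Y -> hit
pos 7: C -> fault, frames [H, V, Z, Y, C]
pos 8: B -> fault, evict H, frames [V, Z, Y, C, B]
pos 9: C -> hit
pos 10: Y -> hit
pos 11: E -> fault, evict V, frames [Z, Y, C, B, E]
pos 12: Z -> hit
pos 13: F -> fault, evict Z, frames [Y, C, B, E, F]
At position 13, page Z is evicted.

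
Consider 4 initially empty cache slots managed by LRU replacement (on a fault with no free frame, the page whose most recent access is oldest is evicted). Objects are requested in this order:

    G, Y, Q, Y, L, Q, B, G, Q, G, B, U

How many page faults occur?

7

G: miss, frames [G]
Y: miss, frames [G, Y]
Q: miss, frames [G, Y, Q]
Y: hit
L: miss, frames [G, Q, Y, L]
Q: hit
B: miss, evict G, frames [Y, L, Q, B]
G: miss, evict Y, frames [L, Q, B, G]
Q: hit
G: hit
B: hit
U: miss, evict L, frames [Q, G, B, U]
Page faults: 7.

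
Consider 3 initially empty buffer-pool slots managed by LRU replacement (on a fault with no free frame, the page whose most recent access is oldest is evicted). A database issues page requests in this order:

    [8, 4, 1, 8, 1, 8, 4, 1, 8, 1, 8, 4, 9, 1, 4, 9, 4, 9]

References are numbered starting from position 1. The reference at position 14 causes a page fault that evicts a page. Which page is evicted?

8

pos 1: 8 -> fault, frames [8]
pos 2: 4 -> fault, frames [8, 4]
pos 3: 1 -> fault, frames [8, 4, 1]
pos 4: 8 -> hit
pos 5: 1 -> hit
pos 6: 8 -> hit
pos 7: 4 -> hit
pos 8: 1 -> hit
pos 9: 8 -> hit
pos 10: 1 -> hit
pos 11: 8 -> hit
pos 12: 4 -> hit
pos 13: 9 -> fault, evict 1, frames [8, 4, 9]
pos 14: 1 -> fault, evict 8, frames [4, 9, 1]
At position 14, page 8 is evicted.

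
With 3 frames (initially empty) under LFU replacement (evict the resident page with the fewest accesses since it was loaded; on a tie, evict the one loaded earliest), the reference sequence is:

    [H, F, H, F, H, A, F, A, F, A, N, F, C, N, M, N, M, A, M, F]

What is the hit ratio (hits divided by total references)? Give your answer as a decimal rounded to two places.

0.55

H → fault, frames [H]
F → fault, frames [H, F]
H → hit
F → hit
H → hit
A → fault, frames [H, F, A]
F → hit
A → hit
F → hit
A → hit
N → fault, evict H, frames [F, A, N]
F → hit
C → fault, evict N, frames [F, A, C]
N → fault, evict C, frames [F, A, N]
M → fault, evict N, frames [F, A, M]
N → fault, evict M, frames [F, A, N]
M → fault, evict N, frames [F, A, M]
A → hit
M → hit
F → hit
Hits: 11 of 20 references → 11/20 = 0.5500.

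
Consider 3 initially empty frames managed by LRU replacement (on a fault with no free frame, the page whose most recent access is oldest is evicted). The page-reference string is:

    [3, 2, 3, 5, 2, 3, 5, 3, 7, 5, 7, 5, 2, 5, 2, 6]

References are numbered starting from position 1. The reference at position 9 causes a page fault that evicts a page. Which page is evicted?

2

pos 1: 3 -> miss, frames [3]
pos 2: 2 -> miss, frames [3, 2]
pos 3: 3 -> hit
pos 4: 5 -> miss, frames [2, 3, 5]
pos 5: 2 -> hit
pos 6: 3 -> hit
pos 7: 5 -> hit
pos 8: 3 -> hit
pos 9: 7 -> miss, evict 2, frames [5, 3, 7]
At position 9, page 2 is evicted.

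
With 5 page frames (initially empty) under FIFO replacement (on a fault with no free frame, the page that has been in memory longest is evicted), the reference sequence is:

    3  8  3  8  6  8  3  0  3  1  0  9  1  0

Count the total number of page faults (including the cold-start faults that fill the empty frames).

3 -> fault, frames [3]
8 -> fault, frames [3, 8]
3 -> hit
8 -> hit
6 -> fault, frames [3, 8, 6]
8 -> hit
3 -> hit
0 -> fault, frames [3, 8, 6, 0]
3 -> hit
1 -> fault, frames [3, 8, 6, 0, 1]
0 -> hit
9 -> fault, evict 3, frames [8, 6, 0, 1, 9]
1 -> hit
0 -> hit
Page faults: 6.

6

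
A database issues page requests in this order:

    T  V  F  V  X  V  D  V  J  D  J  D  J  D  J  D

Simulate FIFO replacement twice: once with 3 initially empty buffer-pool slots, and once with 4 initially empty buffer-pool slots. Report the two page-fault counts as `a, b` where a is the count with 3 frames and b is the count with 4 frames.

7, 6

3 frames: F F F . F . F F F . . . . . . . → 7 faults.
4 frames: F F F . F . F . F . . . . . . . → 6 faults.
6 < 7: adding a frame reduced faults, as is typical.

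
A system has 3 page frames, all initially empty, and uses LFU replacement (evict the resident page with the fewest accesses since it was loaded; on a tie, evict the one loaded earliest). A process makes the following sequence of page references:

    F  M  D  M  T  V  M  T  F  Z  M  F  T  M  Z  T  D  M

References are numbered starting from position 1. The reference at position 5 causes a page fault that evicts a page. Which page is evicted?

pos 1: F → fault, frames {F}
pos 2: M → fault, frames {F,M}
pos 3: D → fault, frames {F,M,D}
pos 4: M → hit
pos 5: T → fault, evict F, frames {M,D,T}
At position 5, page F is evicted.

F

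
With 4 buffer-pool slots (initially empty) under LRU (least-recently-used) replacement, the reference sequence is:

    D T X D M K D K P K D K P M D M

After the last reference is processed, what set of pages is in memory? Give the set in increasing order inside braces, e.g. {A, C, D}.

D -> miss, frames {D}
T -> miss, frames {D,T}
X -> miss, frames {D,T,X}
D -> hit
M -> miss, frames {T,X,D,M}
K -> miss, evict T, frames {X,D,M,K}
D -> hit
K -> hit
P -> miss, evict X, frames {M,D,K,P}
K -> hit
D -> hit
K -> hit
P -> hit
M -> hit
D -> hit
M -> hit

{D, K, M, P}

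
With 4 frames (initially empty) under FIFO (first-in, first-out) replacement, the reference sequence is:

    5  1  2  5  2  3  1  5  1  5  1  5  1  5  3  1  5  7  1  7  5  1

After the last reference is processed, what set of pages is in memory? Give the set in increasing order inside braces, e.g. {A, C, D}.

5: fault, frames [5]
1: fault, frames [5, 1]
2: fault, frames [5, 1, 2]
5: hit
2: hit
3: fault, frames [5, 1, 2, 3]
1: hit
5: hit
1: hit
5: hit
1: hit
5: hit
1: hit
5: hit
3: hit
1: hit
5: hit
7: fault, evict 5, frames [1, 2, 3, 7]
1: hit
7: hit
5: fault, evict 1, frames [2, 3, 7, 5]
1: fault, evict 2, frames [3, 7, 5, 1]

{1, 3, 5, 7}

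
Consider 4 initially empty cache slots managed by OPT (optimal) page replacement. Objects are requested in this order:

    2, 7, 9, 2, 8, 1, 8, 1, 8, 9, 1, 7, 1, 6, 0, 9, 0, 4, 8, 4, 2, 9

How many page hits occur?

13

2 → fault, frames [2]
7 → fault, frames [2, 7]
9 → fault, frames [2, 7, 9]
2 → hit
8 → fault, frames [2, 7, 9, 8]
1 → fault, evict 2, frames [7, 9, 8, 1]
8 → hit
1 → hit
8 → hit
9 → hit
1 → hit
7 → hit
1 → hit
6 → fault, evict 1, frames [7, 9, 8, 6]
0 → fault, evict 6, frames [7, 9, 8, 0]
9 → hit
0 → hit
4 → fault, evict 0, frames [7, 9, 8, 4]
8 → hit
4 → hit
2 → fault, evict 4, frames [7, 9, 8, 2]
9 → hit
Hits: 13.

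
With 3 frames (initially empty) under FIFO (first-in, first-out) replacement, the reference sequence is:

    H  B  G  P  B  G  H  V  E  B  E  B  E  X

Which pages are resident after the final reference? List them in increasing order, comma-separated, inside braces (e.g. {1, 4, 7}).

{B, E, X}

H -> fault, frames [H]
B -> fault, frames [H, B]
G -> fault, frames [H, B, G]
P -> fault, evict H, frames [B, G, P]
B -> hit
G -> hit
H -> fault, evict B, frames [G, P, H]
V -> fault, evict G, frames [P, H, V]
E -> fault, evict P, frames [H, V, E]
B -> fault, evict H, frames [V, E, B]
E -> hit
B -> hit
E -> hit
X -> fault, evict V, frames [E, B, X]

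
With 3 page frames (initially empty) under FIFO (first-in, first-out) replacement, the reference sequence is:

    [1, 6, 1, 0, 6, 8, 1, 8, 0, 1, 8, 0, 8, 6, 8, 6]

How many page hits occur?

1 → miss, frames {1}
6 → miss, frames {1,6}
1 → hit
0 → miss, frames {1,6,0}
6 → hit
8 → miss, evict 1, frames {6,0,8}
1 → miss, evict 6, frames {0,8,1}
8 → hit
0 → hit
1 → hit
8 → hit
0 → hit
8 → hit
6 → miss, evict 0, frames {8,1,6}
8 → hit
6 → hit
Hits: 10.

10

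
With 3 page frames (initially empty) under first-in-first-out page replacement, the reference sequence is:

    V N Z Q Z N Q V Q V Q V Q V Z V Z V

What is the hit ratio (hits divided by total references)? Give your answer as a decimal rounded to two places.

0.72

V -> fault, frames {V}
N -> fault, frames {V,N}
Z -> fault, frames {V,N,Z}
Q -> fault, evict V, frames {N,Z,Q}
Z -> hit
N -> hit
Q -> hit
V -> fault, evict N, frames {Z,Q,V}
Q -> hit
V -> hit
Q -> hit
V -> hit
Q -> hit
V -> hit
Z -> hit
V -> hit
Z -> hit
V -> hit
Hits: 13 of 18 references → 13/18 = 0.7222.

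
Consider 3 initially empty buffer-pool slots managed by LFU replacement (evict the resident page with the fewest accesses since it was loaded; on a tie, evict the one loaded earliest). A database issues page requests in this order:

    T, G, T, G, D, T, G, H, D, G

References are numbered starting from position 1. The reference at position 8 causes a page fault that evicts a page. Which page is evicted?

pos 1: T: miss, frames {T}
pos 2: G: miss, frames {T,G}
pos 3: T: hit
pos 4: G: hit
pos 5: D: miss, frames {T,G,D}
pos 6: T: hit
pos 7: G: hit
pos 8: H: miss, evict D, frames {T,G,H}
At position 8, page D is evicted.

D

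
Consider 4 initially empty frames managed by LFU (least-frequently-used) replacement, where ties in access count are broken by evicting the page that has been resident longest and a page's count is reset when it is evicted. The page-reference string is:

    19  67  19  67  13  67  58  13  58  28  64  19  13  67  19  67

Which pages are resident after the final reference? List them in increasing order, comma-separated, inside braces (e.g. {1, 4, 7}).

19 -> miss, frames {19}
67 -> miss, frames {19,67}
19 -> hit
67 -> hit
13 -> miss, frames {19,67,13}
67 -> hit
58 -> miss, frames {19,67,13,58}
13 -> hit
58 -> hit
28 -> miss, evict 19, frames {67,13,58,28}
64 -> miss, evict 28, frames {67,13,58,64}
19 -> miss, evict 64, frames {67,13,58,19}
13 -> hit
67 -> hit
19 -> hit
67 -> hit

{13, 19, 58, 67}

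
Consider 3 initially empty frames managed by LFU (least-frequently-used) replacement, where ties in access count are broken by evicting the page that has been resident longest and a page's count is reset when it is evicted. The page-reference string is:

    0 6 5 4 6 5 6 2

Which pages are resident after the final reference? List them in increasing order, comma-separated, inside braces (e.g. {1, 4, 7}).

0 -> fault, frames {0}
6 -> fault, frames {0,6}
5 -> fault, frames {0,6,5}
4 -> fault, evict 0, frames {6,5,4}
6 -> hit
5 -> hit
6 -> hit
2 -> fault, evict 4, frames {6,5,2}

{2, 5, 6}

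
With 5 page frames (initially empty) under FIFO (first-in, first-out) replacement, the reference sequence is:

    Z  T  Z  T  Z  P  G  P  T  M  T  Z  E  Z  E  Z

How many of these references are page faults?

Z -> miss, frames (Z)
T -> miss, frames (Z T)
Z -> hit
T -> hit
Z -> hit
P -> miss, frames (Z T P)
G -> miss, frames (Z T P G)
P -> hit
T -> hit
M -> miss, frames (Z T P G M)
T -> hit
Z -> hit
E -> miss, evict Z, frames (T P G M E)
Z -> miss, evict T, frames (P G M E Z)
E -> hit
Z -> hit
Page faults: 7.

7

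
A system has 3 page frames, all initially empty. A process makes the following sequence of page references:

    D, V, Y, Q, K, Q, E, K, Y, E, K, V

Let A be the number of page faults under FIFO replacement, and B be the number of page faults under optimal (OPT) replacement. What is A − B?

1

Under FIFO: F F F F F . F . F . . F → 8 faults.
Under OPT: F F F F F . F . . . . F → 7 faults.
A − B = 8 − 7 = 1.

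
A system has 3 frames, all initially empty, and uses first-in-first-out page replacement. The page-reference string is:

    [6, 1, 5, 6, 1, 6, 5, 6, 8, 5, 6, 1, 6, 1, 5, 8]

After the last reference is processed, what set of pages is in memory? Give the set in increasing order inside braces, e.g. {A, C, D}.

6: fault, frames (6)
1: fault, frames (6 1)
5: fault, frames (6 1 5)
6: hit
1: hit
6: hit
5: hit
6: hit
8: fault, evict 6, frames (1 5 8)
5: hit
6: fault, evict 1, frames (5 8 6)
1: fault, evict 5, frames (8 6 1)
6: hit
1: hit
5: fault, evict 8, frames (6 1 5)
8: fault, evict 6, frames (1 5 8)

{1, 5, 8}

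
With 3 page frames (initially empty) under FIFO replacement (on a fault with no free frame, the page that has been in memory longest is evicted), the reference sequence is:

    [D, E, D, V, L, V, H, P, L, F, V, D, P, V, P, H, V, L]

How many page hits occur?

5

D: miss, frames (D)
E: miss, frames (D E)
D: hit
V: miss, frames (D E V)
L: miss, evict D, frames (E V L)
V: hit
H: miss, evict E, frames (V L H)
P: miss, evict V, frames (L H P)
L: hit
F: miss, evict L, frames (H P F)
V: miss, evict H, frames (P F V)
D: miss, evict P, frames (F V D)
P: miss, evict F, frames (V D P)
V: hit
P: hit
H: miss, evict V, frames (D P H)
V: miss, evict D, frames (P H V)
L: miss, evict P, frames (H V L)
Hits: 5.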